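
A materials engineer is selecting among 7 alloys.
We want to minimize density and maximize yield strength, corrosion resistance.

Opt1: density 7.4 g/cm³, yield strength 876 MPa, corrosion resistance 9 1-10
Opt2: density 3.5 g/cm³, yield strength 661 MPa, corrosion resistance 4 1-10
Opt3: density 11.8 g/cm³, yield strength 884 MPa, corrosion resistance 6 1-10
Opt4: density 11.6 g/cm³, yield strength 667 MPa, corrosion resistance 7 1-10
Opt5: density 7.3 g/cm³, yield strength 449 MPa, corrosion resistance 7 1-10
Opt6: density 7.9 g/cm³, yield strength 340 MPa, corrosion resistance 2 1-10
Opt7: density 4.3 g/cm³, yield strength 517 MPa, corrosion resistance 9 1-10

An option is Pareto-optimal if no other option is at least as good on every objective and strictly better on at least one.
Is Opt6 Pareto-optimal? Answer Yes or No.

Opt1 vs Opt6: density 7.4≤7.9, yield strength 876≥340, corrosion resistance 9≥2 — Opt1 is at least as good on every objective and strictly better on at least one, so Opt1 dominates Opt6.

No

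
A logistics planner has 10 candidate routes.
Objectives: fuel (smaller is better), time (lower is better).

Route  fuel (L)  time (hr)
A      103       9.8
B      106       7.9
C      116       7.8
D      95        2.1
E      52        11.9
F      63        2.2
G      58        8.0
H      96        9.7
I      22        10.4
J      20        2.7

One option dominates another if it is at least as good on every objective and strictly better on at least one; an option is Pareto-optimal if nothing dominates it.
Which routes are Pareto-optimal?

A: dominated by D (fuel 95≤103, time 2.1≤9.8).
B: dominated by D (fuel 95≤106, time 2.1≤7.9).
C: dominated by D (fuel 95≤116, time 2.1≤7.8).
D: not dominated (best time).
E: dominated by I (fuel 22≤52, time 10.4≤11.9).
F: not dominated.
G: dominated by J (fuel 20≤58, time 2.7≤8.0).
H: dominated by D (fuel 95≤96, time 2.1≤9.7).
I: dominated by J (fuel 20≤22, time 2.7≤10.4).
J: not dominated (best fuel).

D, F, J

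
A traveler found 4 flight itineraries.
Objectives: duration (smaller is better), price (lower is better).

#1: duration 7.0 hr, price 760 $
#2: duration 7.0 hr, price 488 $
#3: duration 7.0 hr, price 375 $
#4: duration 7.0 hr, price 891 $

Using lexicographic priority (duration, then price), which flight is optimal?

#3

First minimize duration: best is 7.0, kept {#1, #2, #3, #4}.
Then minimize price: best is 375, kept {#3}.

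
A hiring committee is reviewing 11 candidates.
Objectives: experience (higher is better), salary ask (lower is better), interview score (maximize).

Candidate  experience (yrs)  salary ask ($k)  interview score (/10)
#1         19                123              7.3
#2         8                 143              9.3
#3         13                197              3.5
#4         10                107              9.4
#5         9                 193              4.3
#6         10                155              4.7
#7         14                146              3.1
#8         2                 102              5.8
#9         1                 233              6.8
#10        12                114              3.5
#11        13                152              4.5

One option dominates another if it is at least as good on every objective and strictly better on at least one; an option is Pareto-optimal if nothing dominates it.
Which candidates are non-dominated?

#1, #4, #8, #10

#1: not dominated (best experience).
#2: dominated by #4 (experience 10≥8, salary ask 107≤143, interview score 9.4≥9.3).
#3: dominated by #1 (experience 19≥13, salary ask 123≤197, interview score 7.3≥3.5).
#4: not dominated (best interview score).
#5: dominated by #1 (experience 19≥9, salary ask 123≤193, interview score 7.3≥4.3).
#6: dominated by #1 (experience 19≥10, salary ask 123≤155, interview score 7.3≥4.7).
#7: dominated by #1 (experience 19≥14, salary ask 123≤146, interview score 7.3≥3.1).
#8: not dominated (best salary ask).
#9: dominated by #1 (experience 19≥1, salary ask 123≤233, interview score 7.3≥6.8).
#10: not dominated.
#11: dominated by #1 (experience 19≥13, salary ask 123≤152, interview score 7.3≥4.5).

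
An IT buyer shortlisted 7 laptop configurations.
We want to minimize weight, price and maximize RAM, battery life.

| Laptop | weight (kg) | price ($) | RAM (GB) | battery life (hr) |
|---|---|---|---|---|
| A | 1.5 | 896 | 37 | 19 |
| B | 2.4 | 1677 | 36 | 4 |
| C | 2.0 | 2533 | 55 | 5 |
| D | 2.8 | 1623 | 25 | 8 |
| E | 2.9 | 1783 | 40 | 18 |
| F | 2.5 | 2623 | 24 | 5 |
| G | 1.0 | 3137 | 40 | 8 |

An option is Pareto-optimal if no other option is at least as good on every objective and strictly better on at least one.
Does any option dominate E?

A: worse on RAM (37 vs 40).
B: worse on RAM (36 vs 40).
C: worse on price (2533 vs 1783).
D: worse on RAM (25 vs 40).
F: worse on price (2623 vs 1783).
G: worse on price (3137 vs 1783).
No option is at least as good as E on every objective and strictly better on one.

No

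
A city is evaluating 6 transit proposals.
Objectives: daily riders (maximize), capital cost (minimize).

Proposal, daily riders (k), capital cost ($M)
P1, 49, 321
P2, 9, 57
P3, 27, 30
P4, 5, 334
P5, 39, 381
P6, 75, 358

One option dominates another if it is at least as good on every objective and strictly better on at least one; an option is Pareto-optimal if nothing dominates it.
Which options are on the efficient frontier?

P1: not dominated.
P2: dominated by P3 (daily riders 27≥9, capital cost 30≤57).
P3: not dominated (best capital cost).
P4: dominated by P1 (daily riders 49≥5, capital cost 321≤334).
P5: dominated by P1 (daily riders 49≥39, capital cost 321≤381).
P6: not dominated (best daily riders).

P1, P3, P6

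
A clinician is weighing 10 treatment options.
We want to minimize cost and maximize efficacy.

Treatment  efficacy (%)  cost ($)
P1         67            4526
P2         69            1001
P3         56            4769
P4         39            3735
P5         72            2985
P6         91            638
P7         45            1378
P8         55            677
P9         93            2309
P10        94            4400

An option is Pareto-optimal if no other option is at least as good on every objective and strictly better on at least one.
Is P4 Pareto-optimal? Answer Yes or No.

P2 vs P4: efficacy 69≥39, cost 1001≤3735 — P2 is at least as good on every objective and strictly better on at least one, so P2 dominates P4.

No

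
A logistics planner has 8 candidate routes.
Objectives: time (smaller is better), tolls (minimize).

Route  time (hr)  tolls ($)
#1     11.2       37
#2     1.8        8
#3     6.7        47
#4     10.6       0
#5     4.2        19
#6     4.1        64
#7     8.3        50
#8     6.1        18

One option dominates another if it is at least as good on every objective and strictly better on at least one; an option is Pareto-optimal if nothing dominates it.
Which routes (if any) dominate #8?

#2: time 1.8≤6.1, tolls 8≤18 — dominates #8.
Others (#1, #3, #4, #5, #6, #7) are each worse than #8 on at least one objective.

#2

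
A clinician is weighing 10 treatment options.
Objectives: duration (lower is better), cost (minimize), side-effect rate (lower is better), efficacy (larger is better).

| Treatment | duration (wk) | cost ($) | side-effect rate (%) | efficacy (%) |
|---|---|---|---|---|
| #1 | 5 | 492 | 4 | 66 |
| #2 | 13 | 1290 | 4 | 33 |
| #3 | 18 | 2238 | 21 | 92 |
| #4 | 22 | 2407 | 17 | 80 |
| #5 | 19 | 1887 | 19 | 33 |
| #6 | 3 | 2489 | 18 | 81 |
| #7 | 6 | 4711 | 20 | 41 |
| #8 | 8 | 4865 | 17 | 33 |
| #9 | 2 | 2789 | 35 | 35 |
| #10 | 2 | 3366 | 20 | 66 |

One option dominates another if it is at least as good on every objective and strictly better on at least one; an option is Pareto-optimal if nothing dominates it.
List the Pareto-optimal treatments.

#1, #3, #4, #6, #9, #10

#1: not dominated (best cost).
#2: dominated by #1 (duration 5≤13, cost 492≤1290, side-effect rate 4≤4, efficacy 66≥33).
#3: not dominated (best efficacy).
#4: not dominated.
#5: dominated by #1 (duration 5≤19, cost 492≤1887, side-effect rate 4≤19, efficacy 66≥33).
#6: not dominated.
#7: dominated by #1 (duration 5≤6, cost 492≤4711, side-effect rate 4≤20, efficacy 66≥41).
#8: dominated by #1 (duration 5≤8, cost 492≤4865, side-effect rate 4≤17, efficacy 66≥33).
#9: not dominated.
#10: not dominated.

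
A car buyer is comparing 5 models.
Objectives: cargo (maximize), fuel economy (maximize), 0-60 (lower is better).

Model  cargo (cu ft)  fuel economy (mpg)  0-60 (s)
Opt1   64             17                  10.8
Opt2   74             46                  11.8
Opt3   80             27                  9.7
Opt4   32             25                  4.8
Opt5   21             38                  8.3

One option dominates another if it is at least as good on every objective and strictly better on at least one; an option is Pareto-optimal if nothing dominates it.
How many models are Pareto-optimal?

4

Opt1: dominated by Opt3 (cargo 80≥64, fuel economy 27≥17, 0-60 9.7≤10.8).
Opt2: not dominated (best fuel economy).
Opt3: not dominated (best cargo).
Opt4: not dominated (best 0-60).
Opt5: not dominated.
Pareto-optimal: Opt2, Opt3, Opt4, Opt5 → 4.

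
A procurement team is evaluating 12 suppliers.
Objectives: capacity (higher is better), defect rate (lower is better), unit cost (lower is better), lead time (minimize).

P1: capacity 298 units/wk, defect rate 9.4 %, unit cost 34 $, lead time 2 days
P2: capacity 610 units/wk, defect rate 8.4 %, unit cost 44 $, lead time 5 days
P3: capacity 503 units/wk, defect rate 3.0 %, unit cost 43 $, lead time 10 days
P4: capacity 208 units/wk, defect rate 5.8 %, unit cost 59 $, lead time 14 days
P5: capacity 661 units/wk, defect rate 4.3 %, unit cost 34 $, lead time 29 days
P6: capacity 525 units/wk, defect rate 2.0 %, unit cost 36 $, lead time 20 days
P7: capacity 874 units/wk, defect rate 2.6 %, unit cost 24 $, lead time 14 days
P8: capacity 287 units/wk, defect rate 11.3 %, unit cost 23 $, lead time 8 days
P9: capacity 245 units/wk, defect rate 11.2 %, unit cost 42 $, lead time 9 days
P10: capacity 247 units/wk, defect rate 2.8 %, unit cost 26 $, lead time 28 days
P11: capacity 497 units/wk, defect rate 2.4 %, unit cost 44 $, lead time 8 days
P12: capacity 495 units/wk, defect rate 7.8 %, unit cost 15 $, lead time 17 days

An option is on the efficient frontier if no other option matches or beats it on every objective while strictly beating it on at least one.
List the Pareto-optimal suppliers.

P1: not dominated (best lead time).
P2: not dominated.
P3: not dominated.
P4: dominated by P3 (capacity 503≥208, defect rate 3.0≤5.8, unit cost 43≤59, lead time 10≤14).
P5: dominated by P7 (capacity 874≥661, defect rate 2.6≤4.3, unit cost 24≤34, lead time 14≤29).
P6: not dominated (best defect rate).
P7: not dominated (best capacity).
P8: not dominated.
P9: dominated by P1 (capacity 298≥245, defect rate 9.4≤11.2, unit cost 34≤42, lead time 2≤9).
P10: dominated by P7 (capacity 874≥247, defect rate 2.6≤2.8, unit cost 24≤26, lead time 14≤28).
P11: not dominated.
P12: not dominated (best unit cost).

P1, P2, P3, P6, P7, P8, P11, P12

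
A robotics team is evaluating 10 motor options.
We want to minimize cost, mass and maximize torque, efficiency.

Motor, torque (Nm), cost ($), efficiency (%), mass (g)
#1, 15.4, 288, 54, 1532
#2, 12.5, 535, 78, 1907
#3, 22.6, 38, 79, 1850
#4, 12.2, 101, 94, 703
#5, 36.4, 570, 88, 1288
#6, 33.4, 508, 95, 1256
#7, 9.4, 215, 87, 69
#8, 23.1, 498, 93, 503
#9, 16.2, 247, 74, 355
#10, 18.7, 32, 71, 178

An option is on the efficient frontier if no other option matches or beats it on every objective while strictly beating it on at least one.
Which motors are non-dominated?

#1: dominated by #9 (torque 16.2≥15.4, cost 247≤288, efficiency 74≥54, mass 355≤1532).
#2: dominated by #3 (torque 22.6≥12.5, cost 38≤535, efficiency 79≥78, mass 1850≤1907).
#3: not dominated.
#4: not dominated.
#5: not dominated (best torque).
#6: not dominated (best efficiency).
#7: not dominated (best mass).
#8: not dominated.
#9: not dominated.
#10: not dominated (best cost).

#3, #4, #5, #6, #7, #8, #9, #10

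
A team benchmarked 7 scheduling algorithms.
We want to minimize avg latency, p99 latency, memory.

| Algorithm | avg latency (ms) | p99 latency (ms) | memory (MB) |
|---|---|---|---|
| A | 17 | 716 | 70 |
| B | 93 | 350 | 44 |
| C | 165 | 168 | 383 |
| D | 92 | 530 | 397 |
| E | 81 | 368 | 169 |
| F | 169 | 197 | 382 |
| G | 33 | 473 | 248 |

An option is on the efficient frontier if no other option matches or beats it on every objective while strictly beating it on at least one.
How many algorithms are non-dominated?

6

A: not dominated (best avg latency).
B: not dominated (best memory).
C: not dominated (best p99 latency).
D: dominated by E (avg latency 81≤92, p99 latency 368≤530, memory 169≤397).
E: not dominated.
F: not dominated.
G: not dominated.
Pareto-optimal: A, B, C, E, F, G → 6.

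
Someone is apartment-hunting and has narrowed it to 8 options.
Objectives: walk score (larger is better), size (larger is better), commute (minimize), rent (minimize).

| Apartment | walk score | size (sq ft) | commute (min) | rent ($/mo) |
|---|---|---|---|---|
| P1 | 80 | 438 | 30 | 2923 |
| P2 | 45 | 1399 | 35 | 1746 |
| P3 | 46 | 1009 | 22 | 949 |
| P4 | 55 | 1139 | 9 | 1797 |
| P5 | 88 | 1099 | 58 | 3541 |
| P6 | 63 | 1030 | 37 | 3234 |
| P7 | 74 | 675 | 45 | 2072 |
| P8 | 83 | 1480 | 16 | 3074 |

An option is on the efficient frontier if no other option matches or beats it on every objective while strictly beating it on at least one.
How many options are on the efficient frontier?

7

P1: not dominated.
P2: not dominated.
P3: not dominated (best rent).
P4: not dominated (best commute).
P5: not dominated (best walk score).
P6: dominated by P8 (walk score 83≥63, size 1480≥1030, commute 16≤37, rent 3074≤3234).
P7: not dominated.
P8: not dominated (best size).
Pareto-optimal: P1, P2, P3, P4, P5, P7, P8 → 7.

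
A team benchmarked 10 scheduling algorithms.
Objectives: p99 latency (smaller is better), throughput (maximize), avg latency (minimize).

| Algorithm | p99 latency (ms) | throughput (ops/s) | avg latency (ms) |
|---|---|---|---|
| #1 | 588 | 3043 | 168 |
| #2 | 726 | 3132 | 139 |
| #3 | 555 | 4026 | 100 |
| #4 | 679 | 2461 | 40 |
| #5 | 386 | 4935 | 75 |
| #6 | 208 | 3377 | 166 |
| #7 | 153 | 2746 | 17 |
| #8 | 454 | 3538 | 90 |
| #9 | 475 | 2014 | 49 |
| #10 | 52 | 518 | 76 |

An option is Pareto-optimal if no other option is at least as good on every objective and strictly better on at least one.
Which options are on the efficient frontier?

#1: dominated by #3 (p99 latency 555≤588, throughput 4026≥3043, avg latency 100≤168).
#2: dominated by #3 (p99 latency 555≤726, throughput 4026≥3132, avg latency 100≤139).
#3: dominated by #5 (p99 latency 386≤555, throughput 4935≥4026, avg latency 75≤100).
#4: dominated by #7 (p99 latency 153≤679, throughput 2746≥2461, avg latency 17≤40).
#5: not dominated (best throughput).
#6: not dominated.
#7: not dominated (best avg latency).
#8: dominated by #5 (p99 latency 386≤454, throughput 4935≥3538, avg latency 75≤90).
#9: dominated by #7 (p99 latency 153≤475, throughput 2746≥2014, avg latency 17≤49).
#10: not dominated (best p99 latency).

#5, #6, #7, #10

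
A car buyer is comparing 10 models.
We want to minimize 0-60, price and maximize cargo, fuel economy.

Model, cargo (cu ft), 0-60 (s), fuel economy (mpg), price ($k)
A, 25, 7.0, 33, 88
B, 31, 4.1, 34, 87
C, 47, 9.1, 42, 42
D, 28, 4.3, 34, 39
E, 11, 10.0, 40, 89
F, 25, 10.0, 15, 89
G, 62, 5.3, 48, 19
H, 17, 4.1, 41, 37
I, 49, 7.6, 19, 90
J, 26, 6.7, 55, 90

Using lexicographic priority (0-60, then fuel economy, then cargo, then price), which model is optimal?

First minimize 0-60: best is 4.1, kept {B, H}.
Then maximize fuel economy: best is 41, kept {H}.

H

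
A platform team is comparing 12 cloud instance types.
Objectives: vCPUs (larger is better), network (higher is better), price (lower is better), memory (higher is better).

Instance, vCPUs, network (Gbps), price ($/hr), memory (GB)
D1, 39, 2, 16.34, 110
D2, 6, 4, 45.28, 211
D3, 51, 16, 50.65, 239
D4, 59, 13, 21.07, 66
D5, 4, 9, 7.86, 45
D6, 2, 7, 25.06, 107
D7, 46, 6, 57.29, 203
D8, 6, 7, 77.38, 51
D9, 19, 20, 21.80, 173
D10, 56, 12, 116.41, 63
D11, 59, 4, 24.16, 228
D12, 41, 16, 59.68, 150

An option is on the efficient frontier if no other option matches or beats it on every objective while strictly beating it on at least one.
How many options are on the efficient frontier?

6

D1: not dominated.
D2: dominated by D11 (vCPUs 59≥6, network 4≥4, price 24.16≤45.28, memory 228≥211).
D3: not dominated (best memory).
D4: not dominated.
D5: not dominated (best price).
D6: dominated by D9 (vCPUs 19≥2, network 20≥7, price 21.80≤25.06, memory 173≥107).
D7: dominated by D3 (vCPUs 51≥46, network 16≥6, price 50.65≤57.29, memory 239≥203).
D8: dominated by D3 (vCPUs 51≥6, network 16≥7, price 50.65≤77.38, memory 239≥51).
D9: not dominated (best network).
D10: dominated by D4 (vCPUs 59≥56, network 13≥12, price 21.07≤116.41, memory 66≥63).
D11: not dominated.
D12: dominated by D3 (vCPUs 51≥41, network 16≥16, price 50.65≤59.68, memory 239≥150).
Pareto-optimal: D1, D3, D4, D5, D9, D11 → 6.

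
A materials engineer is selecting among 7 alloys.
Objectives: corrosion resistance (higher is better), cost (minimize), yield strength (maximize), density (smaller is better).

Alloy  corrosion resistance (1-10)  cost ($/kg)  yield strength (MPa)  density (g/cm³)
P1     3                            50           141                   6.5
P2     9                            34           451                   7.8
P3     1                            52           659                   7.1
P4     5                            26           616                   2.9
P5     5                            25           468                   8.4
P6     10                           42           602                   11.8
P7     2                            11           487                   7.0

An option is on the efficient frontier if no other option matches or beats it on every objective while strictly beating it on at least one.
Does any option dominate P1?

P4 vs P1: corrosion resistance 5≥3, cost 26≤50, yield strength 616≥141, density 2.9≤6.5 — P4 is at least as good on every objective and strictly better on at least one, so P4 dominates P1.

Yes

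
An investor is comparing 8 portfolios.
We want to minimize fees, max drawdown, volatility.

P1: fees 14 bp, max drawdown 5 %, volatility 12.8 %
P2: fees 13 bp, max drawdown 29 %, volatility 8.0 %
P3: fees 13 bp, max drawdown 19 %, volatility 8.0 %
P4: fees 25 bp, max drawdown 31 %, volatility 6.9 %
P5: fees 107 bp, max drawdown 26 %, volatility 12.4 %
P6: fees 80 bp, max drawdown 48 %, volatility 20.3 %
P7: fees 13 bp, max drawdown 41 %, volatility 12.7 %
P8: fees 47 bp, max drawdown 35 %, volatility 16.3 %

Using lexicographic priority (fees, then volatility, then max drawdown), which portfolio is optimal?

First minimize fees: best is 13, kept {P2, P3, P7}.
Then minimize volatility: best is 8.0, kept {P2, P3}.
Then minimize max drawdown: best is 19, kept {P3}.

P3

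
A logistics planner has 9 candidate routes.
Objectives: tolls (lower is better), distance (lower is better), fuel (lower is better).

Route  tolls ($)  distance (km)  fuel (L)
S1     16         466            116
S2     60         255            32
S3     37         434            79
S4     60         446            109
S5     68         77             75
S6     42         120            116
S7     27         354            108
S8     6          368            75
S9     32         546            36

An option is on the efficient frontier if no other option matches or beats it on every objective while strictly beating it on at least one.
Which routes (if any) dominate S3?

S8

S8: tolls 6≤37, distance 368≤434, fuel 75≤79 — dominates S3.
Others (S1, S2, S4, S5, S6, S7, S9) are each worse than S3 on at least one objective.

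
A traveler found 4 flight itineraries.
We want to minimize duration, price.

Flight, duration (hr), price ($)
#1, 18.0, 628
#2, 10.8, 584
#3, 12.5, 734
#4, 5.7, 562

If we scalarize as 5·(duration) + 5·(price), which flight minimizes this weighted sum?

#4

#1: 5·18.0 + 5·628 = 3230.0
#2: 5·10.8 + 5·584 = 2974.0
#3: 5·12.5 + 5·734 = 3732.5
#4: 5·5.7 + 5·562 = 2838.5
Lowest: #4 at 2838.5.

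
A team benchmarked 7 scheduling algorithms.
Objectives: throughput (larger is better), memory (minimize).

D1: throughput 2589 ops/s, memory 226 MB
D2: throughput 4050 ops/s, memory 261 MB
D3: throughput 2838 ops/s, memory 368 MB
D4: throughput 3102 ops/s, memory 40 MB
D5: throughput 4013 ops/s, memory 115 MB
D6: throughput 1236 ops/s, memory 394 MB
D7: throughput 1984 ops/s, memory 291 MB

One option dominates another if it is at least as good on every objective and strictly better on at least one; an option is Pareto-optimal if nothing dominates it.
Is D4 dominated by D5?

D5 vs D4: D5 is worse on memory (115 vs 40), so it does not dominate D4.

No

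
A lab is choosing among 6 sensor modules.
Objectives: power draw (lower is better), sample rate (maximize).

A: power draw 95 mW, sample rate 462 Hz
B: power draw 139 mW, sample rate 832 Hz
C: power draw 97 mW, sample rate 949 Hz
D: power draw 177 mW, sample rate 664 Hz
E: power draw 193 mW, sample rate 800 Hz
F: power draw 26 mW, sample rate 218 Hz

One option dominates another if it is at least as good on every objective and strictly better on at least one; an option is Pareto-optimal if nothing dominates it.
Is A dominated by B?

B vs A: B is worse on power draw (139 vs 95), so it does not dominate A.

No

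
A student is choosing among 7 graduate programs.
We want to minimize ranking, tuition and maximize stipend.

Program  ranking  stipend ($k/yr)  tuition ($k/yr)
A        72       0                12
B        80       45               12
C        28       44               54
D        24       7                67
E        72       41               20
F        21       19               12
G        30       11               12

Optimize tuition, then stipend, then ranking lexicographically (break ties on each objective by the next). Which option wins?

B

First minimize tuition: best is 12, kept {A, B, F, G}.
Then maximize stipend: best is 45, kept {B}.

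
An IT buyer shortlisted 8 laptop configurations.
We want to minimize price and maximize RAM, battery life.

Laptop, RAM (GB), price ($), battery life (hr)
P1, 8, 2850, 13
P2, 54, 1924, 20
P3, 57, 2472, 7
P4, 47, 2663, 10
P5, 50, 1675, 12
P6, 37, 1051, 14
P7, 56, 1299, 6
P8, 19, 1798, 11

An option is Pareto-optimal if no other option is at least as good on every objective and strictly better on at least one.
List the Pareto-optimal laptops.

P2, P3, P5, P6, P7

P1: dominated by P2 (RAM 54≥8, price 1924≤2850, battery life 20≥13).
P2: not dominated (best battery life).
P3: not dominated (best RAM).
P4: dominated by P2 (RAM 54≥47, price 1924≤2663, battery life 20≥10).
P5: not dominated.
P6: not dominated (best price).
P7: not dominated.
P8: dominated by P5 (RAM 50≥19, price 1675≤1798, battery life 12≥11).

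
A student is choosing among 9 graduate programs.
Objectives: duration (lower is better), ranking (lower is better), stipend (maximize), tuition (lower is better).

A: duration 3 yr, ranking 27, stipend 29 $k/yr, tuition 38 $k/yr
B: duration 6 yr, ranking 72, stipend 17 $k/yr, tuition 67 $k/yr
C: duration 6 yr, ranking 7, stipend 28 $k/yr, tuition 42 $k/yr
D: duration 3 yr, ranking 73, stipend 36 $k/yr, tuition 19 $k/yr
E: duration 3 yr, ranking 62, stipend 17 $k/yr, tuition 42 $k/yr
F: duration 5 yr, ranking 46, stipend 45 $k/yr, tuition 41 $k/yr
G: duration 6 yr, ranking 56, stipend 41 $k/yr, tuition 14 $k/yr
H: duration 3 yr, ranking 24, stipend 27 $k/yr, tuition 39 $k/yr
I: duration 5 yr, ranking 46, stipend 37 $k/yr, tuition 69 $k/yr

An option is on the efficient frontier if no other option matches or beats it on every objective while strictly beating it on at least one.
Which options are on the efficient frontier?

A: not dominated.
B: dominated by A (duration 3≤6, ranking 27≤72, stipend 29≥17, tuition 38≤67).
C: not dominated (best ranking).
D: not dominated.
E: dominated by A (duration 3≤3, ranking 27≤62, stipend 29≥17, tuition 38≤42).
F: not dominated (best stipend).
G: not dominated (best tuition).
H: not dominated.
I: dominated by F (duration 5≤5, ranking 46≤46, stipend 45≥37, tuition 41≤69).

A, C, D, F, G, H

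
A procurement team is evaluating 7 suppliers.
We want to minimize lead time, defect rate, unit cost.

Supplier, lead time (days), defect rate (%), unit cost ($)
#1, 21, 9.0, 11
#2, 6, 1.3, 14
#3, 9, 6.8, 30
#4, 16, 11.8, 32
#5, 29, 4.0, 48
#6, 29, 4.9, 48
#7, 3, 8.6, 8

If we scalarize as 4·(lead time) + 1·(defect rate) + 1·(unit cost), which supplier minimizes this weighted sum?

#1: 4·21 + 1·9.0 + 1·11 = 104.0
#2: 4·6 + 1·1.3 + 1·14 = 39.3
#3: 4·9 + 1·6.8 + 1·30 = 72.8
#4: 4·16 + 1·11.8 + 1·32 = 107.8
#5: 4·29 + 1·4.0 + 1·48 = 168.0
#6: 4·29 + 1·4.9 + 1·48 = 168.9
#7: 4·3 + 1·8.6 + 1·8 = 28.6
Lowest: #7 at 28.6.

#7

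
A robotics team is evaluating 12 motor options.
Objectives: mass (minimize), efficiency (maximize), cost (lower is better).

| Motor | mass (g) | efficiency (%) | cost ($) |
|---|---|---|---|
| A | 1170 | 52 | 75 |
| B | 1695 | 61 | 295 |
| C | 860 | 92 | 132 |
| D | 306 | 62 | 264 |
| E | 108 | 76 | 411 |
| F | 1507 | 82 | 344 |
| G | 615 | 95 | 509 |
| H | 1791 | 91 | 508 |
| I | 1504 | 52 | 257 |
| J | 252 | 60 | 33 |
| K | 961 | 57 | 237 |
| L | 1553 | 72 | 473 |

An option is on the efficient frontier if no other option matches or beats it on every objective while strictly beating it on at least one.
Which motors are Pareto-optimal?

A: dominated by J (mass 252≤1170, efficiency 60≥52, cost 33≤75).
B: dominated by C (mass 860≤1695, efficiency 92≥61, cost 132≤295).
C: not dominated.
D: not dominated.
E: not dominated (best mass).
F: dominated by C (mass 860≤1507, efficiency 92≥82, cost 132≤344).
G: not dominated (best efficiency).
H: dominated by C (mass 860≤1791, efficiency 92≥91, cost 132≤508).
I: dominated by A (mass 1170≤1504, efficiency 52≥52, cost 75≤257).
J: not dominated (best cost).
K: dominated by C (mass 860≤961, efficiency 92≥57, cost 132≤237).
L: dominated by C (mass 860≤1553, efficiency 92≥72, cost 132≤473).

C, D, E, G, J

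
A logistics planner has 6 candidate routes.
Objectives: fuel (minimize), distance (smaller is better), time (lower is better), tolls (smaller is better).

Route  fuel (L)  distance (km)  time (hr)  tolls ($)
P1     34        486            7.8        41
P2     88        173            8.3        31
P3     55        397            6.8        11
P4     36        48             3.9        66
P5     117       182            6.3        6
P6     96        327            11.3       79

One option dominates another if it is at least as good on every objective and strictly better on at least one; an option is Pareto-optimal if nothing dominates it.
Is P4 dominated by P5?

No

P5 vs P4: P5 is worse on fuel (117 vs 36), so it does not dominate P4.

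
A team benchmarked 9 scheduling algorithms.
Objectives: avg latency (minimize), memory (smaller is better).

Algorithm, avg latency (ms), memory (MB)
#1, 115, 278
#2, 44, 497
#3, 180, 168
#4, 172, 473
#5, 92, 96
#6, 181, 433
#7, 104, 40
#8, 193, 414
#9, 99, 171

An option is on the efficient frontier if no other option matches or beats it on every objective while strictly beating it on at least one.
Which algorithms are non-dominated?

#2, #5, #7

#1: dominated by #5 (avg latency 92≤115, memory 96≤278).
#2: not dominated (best avg latency).
#3: dominated by #5 (avg latency 92≤180, memory 96≤168).
#4: dominated by #1 (avg latency 115≤172, memory 278≤473).
#5: not dominated.
#6: dominated by #1 (avg latency 115≤181, memory 278≤433).
#7: not dominated (best memory).
#8: dominated by #1 (avg latency 115≤193, memory 278≤414).
#9: dominated by #5 (avg latency 92≤99, memory 96≤171).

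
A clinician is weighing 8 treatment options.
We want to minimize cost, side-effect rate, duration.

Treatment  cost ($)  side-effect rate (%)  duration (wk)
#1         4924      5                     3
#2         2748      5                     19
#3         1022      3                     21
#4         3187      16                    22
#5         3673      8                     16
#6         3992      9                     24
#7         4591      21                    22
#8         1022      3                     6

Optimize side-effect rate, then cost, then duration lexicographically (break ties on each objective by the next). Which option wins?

#8

First minimize side-effect rate: best is 3, kept {#3, #8}.
Then minimize cost: best is 1022, kept {#3, #8}.
Then minimize duration: best is 6, kept {#8}.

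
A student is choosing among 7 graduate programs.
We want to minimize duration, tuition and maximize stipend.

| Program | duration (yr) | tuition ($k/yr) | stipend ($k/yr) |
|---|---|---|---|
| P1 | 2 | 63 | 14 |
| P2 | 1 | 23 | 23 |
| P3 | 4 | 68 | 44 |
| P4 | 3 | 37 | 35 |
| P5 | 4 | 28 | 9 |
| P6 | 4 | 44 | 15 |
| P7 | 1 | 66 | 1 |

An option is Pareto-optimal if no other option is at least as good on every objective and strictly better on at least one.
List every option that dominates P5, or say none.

P2

P2: duration 1≤4, tuition 23≤28, stipend 23≥9 — dominates P5.
Others (P1, P3, P4, P6, P7) are each worse than P5 on at least one objective.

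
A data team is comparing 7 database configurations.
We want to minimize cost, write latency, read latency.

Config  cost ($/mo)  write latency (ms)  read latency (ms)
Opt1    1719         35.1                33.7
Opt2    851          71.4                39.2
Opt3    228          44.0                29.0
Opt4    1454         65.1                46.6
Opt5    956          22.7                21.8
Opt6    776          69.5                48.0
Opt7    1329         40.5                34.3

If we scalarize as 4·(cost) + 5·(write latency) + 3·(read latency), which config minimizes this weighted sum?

Opt3

Opt1: 4·1719 + 5·35.1 + 3·33.7 = 7152.6
Opt2: 4·851 + 5·71.4 + 3·39.2 = 3878.6
Opt3: 4·228 + 5·44.0 + 3·29.0 = 1219.0
Opt4: 4·1454 + 5·65.1 + 3·46.6 = 6281.3
Opt5: 4·956 + 5·22.7 + 3·21.8 = 4002.9
Opt6: 4·776 + 5·69.5 + 3·48.0 = 3595.5
Opt7: 4·1329 + 5·40.5 + 3·34.3 = 5621.4
Lowest: Opt3 at 1219.0.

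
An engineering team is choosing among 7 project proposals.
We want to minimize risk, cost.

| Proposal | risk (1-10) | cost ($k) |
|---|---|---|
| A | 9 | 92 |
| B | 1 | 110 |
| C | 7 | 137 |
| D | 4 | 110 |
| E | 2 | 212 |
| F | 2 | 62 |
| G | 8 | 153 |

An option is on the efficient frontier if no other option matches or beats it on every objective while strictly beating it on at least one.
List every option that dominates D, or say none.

B: risk 1≤4, cost 110≤110 — dominates D.
F: risk 2≤4, cost 62≤110 — dominates D.
Others (A, C, E, G) are each worse than D on at least one objective.

B, F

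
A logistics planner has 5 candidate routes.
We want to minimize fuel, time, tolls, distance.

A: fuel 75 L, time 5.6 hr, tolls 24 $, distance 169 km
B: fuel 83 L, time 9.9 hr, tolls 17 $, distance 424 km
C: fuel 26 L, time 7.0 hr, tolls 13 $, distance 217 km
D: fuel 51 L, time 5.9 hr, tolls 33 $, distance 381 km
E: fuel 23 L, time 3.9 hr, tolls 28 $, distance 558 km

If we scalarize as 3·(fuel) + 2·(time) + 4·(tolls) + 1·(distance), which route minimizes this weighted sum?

C

A: 3·75 + 2·5.6 + 4·24 + 1·169 = 501.2
B: 3·83 + 2·9.9 + 4·17 + 1·424 = 760.8
C: 3·26 + 2·7.0 + 4·13 + 1·217 = 361.0
D: 3·51 + 2·5.9 + 4·33 + 1·381 = 677.8
E: 3·23 + 2·3.9 + 4·28 + 1·558 = 746.8
Lowest: C at 361.0.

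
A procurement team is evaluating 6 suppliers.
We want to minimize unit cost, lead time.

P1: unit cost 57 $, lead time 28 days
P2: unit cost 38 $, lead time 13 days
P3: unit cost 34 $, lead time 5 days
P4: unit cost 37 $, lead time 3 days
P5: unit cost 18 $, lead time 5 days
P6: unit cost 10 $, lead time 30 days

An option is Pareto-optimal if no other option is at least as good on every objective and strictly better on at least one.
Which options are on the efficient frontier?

P4, P5, P6

P1: dominated by P2 (unit cost 38≤57, lead time 13≤28).
P2: dominated by P3 (unit cost 34≤38, lead time 5≤13).
P3: dominated by P5 (unit cost 18≤34, lead time 5≤5).
P4: not dominated (best lead time).
P5: not dominated.
P6: not dominated (best unit cost).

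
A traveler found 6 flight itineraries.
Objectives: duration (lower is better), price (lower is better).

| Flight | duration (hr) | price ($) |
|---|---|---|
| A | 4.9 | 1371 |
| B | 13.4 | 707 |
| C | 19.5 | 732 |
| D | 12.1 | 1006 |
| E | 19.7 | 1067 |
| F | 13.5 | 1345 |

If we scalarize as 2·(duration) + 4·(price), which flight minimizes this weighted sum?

B

A: 2·4.9 + 4·1371 = 5493.8
B: 2·13.4 + 4·707 = 2854.8
C: 2·19.5 + 4·732 = 2967.0
D: 2·12.1 + 4·1006 = 4048.2
E: 2·19.7 + 4·1067 = 4307.4
F: 2·13.5 + 4·1345 = 5407.0
Lowest: B at 2854.8.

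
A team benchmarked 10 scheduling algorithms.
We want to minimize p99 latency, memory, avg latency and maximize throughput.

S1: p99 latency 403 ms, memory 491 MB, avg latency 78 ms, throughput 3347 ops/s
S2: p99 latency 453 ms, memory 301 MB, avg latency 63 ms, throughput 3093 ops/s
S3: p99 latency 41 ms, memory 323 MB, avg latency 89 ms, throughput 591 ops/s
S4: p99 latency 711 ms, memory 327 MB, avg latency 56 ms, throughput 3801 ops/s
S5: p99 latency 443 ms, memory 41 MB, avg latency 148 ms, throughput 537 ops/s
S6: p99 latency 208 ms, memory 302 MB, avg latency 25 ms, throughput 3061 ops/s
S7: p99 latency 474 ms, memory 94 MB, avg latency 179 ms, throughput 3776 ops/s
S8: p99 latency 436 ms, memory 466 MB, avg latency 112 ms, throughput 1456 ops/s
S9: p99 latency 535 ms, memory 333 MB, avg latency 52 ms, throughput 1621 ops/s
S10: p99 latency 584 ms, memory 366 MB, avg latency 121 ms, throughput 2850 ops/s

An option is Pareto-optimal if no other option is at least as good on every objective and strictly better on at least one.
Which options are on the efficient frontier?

S1, S2, S3, S4, S5, S6, S7

S1: not dominated.
S2: not dominated.
S3: not dominated (best p99 latency).
S4: not dominated (best throughput).
S5: not dominated (best memory).
S6: not dominated (best avg latency).
S7: not dominated.
S8: dominated by S6 (p99 latency 208≤436, memory 302≤466, avg latency 25≤112, throughput 3061≥1456).
S9: dominated by S6 (p99 latency 208≤535, memory 302≤333, avg latency 25≤52, throughput 3061≥1621).
S10: dominated by S2 (p99 latency 453≤584, memory 301≤366, avg latency 63≤121, throughput 3093≥2850).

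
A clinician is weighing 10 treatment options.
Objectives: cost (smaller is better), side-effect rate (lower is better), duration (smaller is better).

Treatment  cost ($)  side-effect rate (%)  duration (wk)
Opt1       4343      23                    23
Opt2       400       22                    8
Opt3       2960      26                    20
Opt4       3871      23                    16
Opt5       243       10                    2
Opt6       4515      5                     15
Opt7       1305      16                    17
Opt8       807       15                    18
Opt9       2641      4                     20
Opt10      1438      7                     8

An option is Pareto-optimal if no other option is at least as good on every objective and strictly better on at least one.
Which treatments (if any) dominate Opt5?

none

Opt1: worse on cost (4343 vs 243).
Opt2: worse on cost (400 vs 243).
Opt3: worse on cost (2960 vs 243).
Opt4: worse on cost (3871 vs 243).
Opt6: worse on cost (4515 vs 243).
Opt7: worse on cost (1305 vs 243).
Opt8: worse on cost (807 vs 243).
Opt9: worse on cost (2641 vs 243).
Opt10: worse on cost (1438 vs 243).
No option dominates Opt5.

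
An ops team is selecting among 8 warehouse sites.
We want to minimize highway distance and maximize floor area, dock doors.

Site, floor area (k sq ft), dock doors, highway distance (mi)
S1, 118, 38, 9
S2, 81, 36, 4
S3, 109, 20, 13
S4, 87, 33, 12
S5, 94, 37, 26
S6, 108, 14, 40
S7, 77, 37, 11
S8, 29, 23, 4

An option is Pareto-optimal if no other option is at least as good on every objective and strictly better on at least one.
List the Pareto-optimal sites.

S1: not dominated (best floor area).
S2: not dominated.
S3: dominated by S1 (floor area 118≥109, dock doors 38≥20, highway distance 9≤13).
S4: dominated by S1 (floor area 118≥87, dock doors 38≥33, highway distance 9≤12).
S5: dominated by S1 (floor area 118≥94, dock doors 38≥37, highway distance 9≤26).
S6: dominated by S1 (floor area 118≥108, dock doors 38≥14, highway distance 9≤40).
S7: dominated by S1 (floor area 118≥77, dock doors 38≥37, highway distance 9≤11).
S8: dominated by S2 (floor area 81≥29, dock doors 36≥23, highway distance 4≤4).

S1, S2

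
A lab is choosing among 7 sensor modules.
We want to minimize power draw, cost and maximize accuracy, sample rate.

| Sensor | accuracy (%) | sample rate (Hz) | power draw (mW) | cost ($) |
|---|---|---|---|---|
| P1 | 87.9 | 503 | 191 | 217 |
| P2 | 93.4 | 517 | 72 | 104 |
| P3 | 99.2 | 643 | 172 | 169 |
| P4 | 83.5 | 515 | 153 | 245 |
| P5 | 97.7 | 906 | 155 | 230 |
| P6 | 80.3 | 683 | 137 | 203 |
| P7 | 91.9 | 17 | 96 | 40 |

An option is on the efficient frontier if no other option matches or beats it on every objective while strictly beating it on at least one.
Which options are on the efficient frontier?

P2, P3, P5, P6, P7

P1: dominated by P2 (accuracy 93.4≥87.9, sample rate 517≥503, power draw 72≤191, cost 104≤217).
P2: not dominated (best power draw).
P3: not dominated (best accuracy).
P4: dominated by P2 (accuracy 93.4≥83.5, sample rate 517≥515, power draw 72≤153, cost 104≤245).
P5: not dominated (best sample rate).
P6: not dominated.
P7: not dominated (best cost).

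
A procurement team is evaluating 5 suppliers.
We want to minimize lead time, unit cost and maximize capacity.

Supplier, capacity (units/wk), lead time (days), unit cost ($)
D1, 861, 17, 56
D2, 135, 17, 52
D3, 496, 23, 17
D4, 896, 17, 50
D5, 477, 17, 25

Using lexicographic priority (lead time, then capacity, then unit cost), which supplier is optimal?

D4

First minimize lead time: best is 17, kept {D1, D2, D4, D5}.
Then maximize capacity: best is 896, kept {D4}.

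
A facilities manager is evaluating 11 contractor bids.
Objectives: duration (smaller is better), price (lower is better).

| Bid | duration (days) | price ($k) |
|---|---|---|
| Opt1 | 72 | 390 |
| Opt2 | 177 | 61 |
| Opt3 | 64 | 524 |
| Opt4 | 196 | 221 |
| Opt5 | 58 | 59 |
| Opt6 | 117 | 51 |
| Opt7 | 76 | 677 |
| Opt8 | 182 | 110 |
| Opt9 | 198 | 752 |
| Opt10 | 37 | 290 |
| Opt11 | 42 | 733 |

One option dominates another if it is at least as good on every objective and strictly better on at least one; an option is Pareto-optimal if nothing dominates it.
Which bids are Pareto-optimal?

Opt5, Opt6, Opt10

Opt1: dominated by Opt5 (duration 58≤72, price 59≤390).
Opt2: dominated by Opt5 (duration 58≤177, price 59≤61).
Opt3: dominated by Opt5 (duration 58≤64, price 59≤524).
Opt4: dominated by Opt2 (duration 177≤196, price 61≤221).
Opt5: not dominated.
Opt6: not dominated (best price).
Opt7: dominated by Opt1 (duration 72≤76, price 390≤677).
Opt8: dominated by Opt2 (duration 177≤182, price 61≤110).
Opt9: dominated by Opt1 (duration 72≤198, price 390≤752).
Opt10: not dominated (best duration).
Opt11: dominated by Opt10 (duration 37≤42, price 290≤733).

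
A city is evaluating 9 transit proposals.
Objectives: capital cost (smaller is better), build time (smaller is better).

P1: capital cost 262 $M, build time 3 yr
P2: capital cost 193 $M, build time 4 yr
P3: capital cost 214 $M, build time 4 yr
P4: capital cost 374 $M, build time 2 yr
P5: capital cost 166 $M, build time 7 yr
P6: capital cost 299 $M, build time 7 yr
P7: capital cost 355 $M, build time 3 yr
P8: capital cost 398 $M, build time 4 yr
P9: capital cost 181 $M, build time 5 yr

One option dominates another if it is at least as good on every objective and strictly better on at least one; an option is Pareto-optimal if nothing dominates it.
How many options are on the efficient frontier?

5

P1: not dominated.
P2: not dominated.
P3: dominated by P2 (capital cost 193≤214, build time 4≤4).
P4: not dominated (best build time).
P5: not dominated (best capital cost).
P6: dominated by P1 (capital cost 262≤299, build time 3≤7).
P7: dominated by P1 (capital cost 262≤355, build time 3≤3).
P8: dominated by P1 (capital cost 262≤398, build time 3≤4).
P9: not dominated.
Pareto-optimal: P1, P2, P4, P5, P9 → 5.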